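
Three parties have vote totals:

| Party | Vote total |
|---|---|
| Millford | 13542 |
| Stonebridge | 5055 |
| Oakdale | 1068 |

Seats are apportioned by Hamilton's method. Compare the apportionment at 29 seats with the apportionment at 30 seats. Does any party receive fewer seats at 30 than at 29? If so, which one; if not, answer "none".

Oakdale

At 29 seats: Millford 20, Stonebridge 7, Oakdale 2.
At 30 seats: Millford 21, Stonebridge 8, Oakdale 1.
Oakdale drops from 2 to 1.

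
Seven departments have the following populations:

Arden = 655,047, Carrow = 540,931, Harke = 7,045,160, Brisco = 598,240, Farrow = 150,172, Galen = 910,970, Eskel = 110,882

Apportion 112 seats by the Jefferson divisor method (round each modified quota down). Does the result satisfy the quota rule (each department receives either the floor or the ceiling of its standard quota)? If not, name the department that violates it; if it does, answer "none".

Harke

Standard quotas: Arden 7.328, Carrow 6.052, Harke 78.816, Brisco 6.693, Farrow 1.680, Galen 10.191, Eskel 1.240.
Jefferson allocation: Arden 7, Carrow 6, Harke 81, Brisco 6, Farrow 1, Galen 10, Eskel 1.
Harke has quota 78.816 (lower 78, upper 79) but receives 81 — outside the quota interval.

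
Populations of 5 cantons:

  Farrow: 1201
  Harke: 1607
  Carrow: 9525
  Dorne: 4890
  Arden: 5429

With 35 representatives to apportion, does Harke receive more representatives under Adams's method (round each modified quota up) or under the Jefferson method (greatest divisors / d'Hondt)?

Adams: Farrow 2, Harke 3, Carrow 14, Dorne 8, Arden 8.
Jefferson: Farrow 1, Harke 2, Carrow 15, Dorne 8, Arden 9.
Harke gets 3 under Adams and 2 under Jefferson.

Adams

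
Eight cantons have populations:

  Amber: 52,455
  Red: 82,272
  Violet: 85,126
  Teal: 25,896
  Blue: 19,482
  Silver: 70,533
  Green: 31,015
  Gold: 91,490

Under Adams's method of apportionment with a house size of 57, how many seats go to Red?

10

Standard divisor 458269/57 ≈ 8039.807; standard quotas: Amber 6.524, Red 10.233, Violet 10.588, Teal 3.221, Blue 2.423, Silver 8.773, Green 3.858, Gold 11.380.
Rounding up gives 7, 11, 11, 4, 3, 9, 4, 12 = 61 seats, so the divisor must be adjusted.
With modified divisor 8700: modified quotas Amber 6.029, Red 9.457, Violet 9.785, Teal 2.977, Blue 2.239, Silver 8.107, Green 3.565, Gold 10.516.
Rounding up: Amber 7, Red 10, Violet 10, Teal 3, Blue 3, Silver 9, Green 4, Gold 11 (total 57).
Red receives 10.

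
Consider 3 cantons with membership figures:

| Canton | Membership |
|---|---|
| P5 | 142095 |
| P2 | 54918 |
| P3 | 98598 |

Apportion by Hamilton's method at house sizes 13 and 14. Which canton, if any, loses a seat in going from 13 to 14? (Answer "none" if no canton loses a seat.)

At 13 seats: P5 6, P2 3, P3 4.
At 14 seats: P5 7, P2 2, P3 5.
P2 drops from 3 to 2.

P2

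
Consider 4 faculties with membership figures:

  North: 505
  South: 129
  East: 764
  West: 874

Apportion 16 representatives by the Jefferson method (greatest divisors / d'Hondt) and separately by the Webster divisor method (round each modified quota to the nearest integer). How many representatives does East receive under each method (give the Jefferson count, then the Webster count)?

6 and 5

Jefferson: North 3, South 1, East 6, West 6.
Webster: North 4, South 1, East 5, West 6.
East gets 6 under Jefferson and 5 under Webster.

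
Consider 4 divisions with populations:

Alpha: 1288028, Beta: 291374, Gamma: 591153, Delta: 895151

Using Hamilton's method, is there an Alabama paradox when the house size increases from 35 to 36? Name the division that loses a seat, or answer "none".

At 35 seats: Alpha 15, Beta 3, Gamma 7, Delta 10.
At 36 seats: Alpha 15, Beta 3, Gamma 7, Delta 11.
No division's allocation decreased.

none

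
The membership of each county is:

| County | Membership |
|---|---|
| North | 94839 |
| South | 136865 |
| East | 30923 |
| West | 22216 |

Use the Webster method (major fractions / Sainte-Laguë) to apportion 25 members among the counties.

North=8, South=12, East=3, West=2

Standard divisor 284843/25 ≈ 11393.72; standard quotas: North 8.324, South 12.012, East 2.714, West 1.950.
Rounding to the nearest integer gives North 8, South 12, East 3, West 2 — total 25, matching the house size, so no adjustment is needed.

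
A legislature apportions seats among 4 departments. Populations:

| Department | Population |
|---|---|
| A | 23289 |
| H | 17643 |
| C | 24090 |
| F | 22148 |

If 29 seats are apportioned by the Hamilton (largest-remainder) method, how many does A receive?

Total 87170; standard divisor 87170/29 ≈ 3005.862.
Standard quotas: A 7.7479, H 5.8695, C 8.0143, F 7.3683.
Lower quotas: A 7, H 5, C 8, F 7 (sum 27, leaving 2 seats).
Remainders in descending order: H 0.8695, A 0.7479, F 0.3683, C 0.0143.
Largest remainders: H, A receive the extra seats.
A receives 8.

8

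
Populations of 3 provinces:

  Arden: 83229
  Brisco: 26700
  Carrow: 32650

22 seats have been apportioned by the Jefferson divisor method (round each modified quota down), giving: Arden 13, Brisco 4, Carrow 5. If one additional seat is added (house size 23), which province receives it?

Priority for the next seat is population ÷ (current seats + 1).
Priorities: Arden 5944.929, Brisco 5340.000, Carrow 5441.667.
Highest priority: Arden.

Arden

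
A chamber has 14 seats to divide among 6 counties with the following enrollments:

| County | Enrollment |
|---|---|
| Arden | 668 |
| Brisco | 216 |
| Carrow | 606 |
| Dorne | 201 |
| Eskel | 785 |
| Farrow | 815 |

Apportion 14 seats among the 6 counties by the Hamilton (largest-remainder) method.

The standard divisor is 3291/14 ≈ 235.071.
Standard quotas: Arden 2.842, Brisco 0.919, Carrow 2.578, Dorne 0.855, Eskel 3.339, Farrow 3.467.
Lower quotas: Arden 2, Brisco 0, Carrow 2, Dorne 0, Eskel 3, Farrow 3 (sum 10, leaving 4 seats).
Remainders in descending order: Brisco 0.919, Dorne 0.855, Arden 0.842, Carrow 0.578, Farrow 0.467, Eskel 0.339.
Largest remainders: Brisco, Dorne, Arden, Carrow receive the extra seats.

Arden 3, Brisco 1, Carrow 3, Dorne 1, Eskel 3, Farrow 3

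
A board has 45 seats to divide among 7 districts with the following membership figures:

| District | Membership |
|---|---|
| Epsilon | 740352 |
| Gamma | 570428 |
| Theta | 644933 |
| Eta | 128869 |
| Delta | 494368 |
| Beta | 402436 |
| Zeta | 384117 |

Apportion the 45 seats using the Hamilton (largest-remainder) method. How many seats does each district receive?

The standard divisor is 3365503/45 ≈ 74788.956.
Standard quotas: Epsilon 9.8992, Gamma 7.6272, Theta 8.6234, Eta 1.7231, Delta 6.6102, Beta 5.3810, Zeta 5.1360.
Lower quotas: Epsilon 9, Gamma 7, Theta 8, Eta 1, Delta 6, Beta 5, Zeta 5 (sum 41, leaving 4 seats).
Remainders in descending order: Epsilon 0.8992, Eta 0.7231, Gamma 0.6272, Theta 0.6234, Delta 0.6102, Beta 0.3810, Zeta 0.1360.
The surplus seats go to Epsilon, Eta, Gamma, Theta.

Epsilon 10, Gamma 8, Theta 9, Eta 2, Delta 6, Beta 5, Zeta 5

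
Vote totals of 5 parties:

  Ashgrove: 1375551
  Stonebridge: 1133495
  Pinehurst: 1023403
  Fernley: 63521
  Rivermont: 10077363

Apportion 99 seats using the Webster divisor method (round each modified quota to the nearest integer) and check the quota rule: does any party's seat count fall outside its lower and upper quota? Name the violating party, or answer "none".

Rivermont

Standard quotas: Ashgrove 9.959, Stonebridge 8.207, Pinehurst 7.410, Fernley 0.460, Rivermont 72.964.
Webster allocation: Ashgrove 10, Stonebridge 8, Pinehurst 7, Fernley 0, Rivermont 74.
Rivermont has quota 72.964 (lower 72, upper 73) but receives 74 — outside the quota interval.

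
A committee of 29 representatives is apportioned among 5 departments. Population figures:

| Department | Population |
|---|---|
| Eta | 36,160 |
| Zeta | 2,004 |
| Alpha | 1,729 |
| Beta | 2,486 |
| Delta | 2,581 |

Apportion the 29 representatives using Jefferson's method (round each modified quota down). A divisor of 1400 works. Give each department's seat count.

With modified divisor 1400: modified quotas Eta 25.829, Zeta 1.431, Alpha 1.235, Beta 1.776, Delta 1.844.
Rounding down: Eta 25, Zeta 1, Alpha 1, Beta 1, Delta 1 (total 29).

Eta=25, Zeta=1, Alpha=1, Beta=1, Delta=1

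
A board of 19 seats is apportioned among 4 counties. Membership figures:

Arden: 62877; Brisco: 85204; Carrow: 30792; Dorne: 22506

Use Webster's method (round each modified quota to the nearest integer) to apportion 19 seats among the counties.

Standard divisor 201379/19 ≈ 10598.895; standard quotas: Arden 5.932, Brisco 8.039, Carrow 2.905, Dorne 2.123.
Rounding to the nearest integer gives Arden 6, Brisco 8, Carrow 3, Dorne 2 — total 19, matching the house size, so no adjustment is needed.

Arden=6; Brisco=8; Carrow=3; Dorne=2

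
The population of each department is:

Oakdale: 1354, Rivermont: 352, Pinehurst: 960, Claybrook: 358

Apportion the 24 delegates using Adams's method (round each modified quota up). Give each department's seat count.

Oakdale: 10, Rivermont: 3, Pinehurst: 8, Claybrook: 3

Standard divisor 3024/24 ≈ 126; standard quotas: Oakdale 10.746, Rivermont 2.794, Pinehurst 7.619, Claybrook 2.841.
Rounding up gives 11, 3, 8, 3 = 25 seats, so the divisor must be adjusted.
With modified divisor 136: modified quotas Oakdale 9.956, Rivermont 2.588, Pinehurst 7.059, Claybrook 2.632.
Rounding up: Oakdale 10, Rivermont 3, Pinehurst 8, Claybrook 3 (total 24).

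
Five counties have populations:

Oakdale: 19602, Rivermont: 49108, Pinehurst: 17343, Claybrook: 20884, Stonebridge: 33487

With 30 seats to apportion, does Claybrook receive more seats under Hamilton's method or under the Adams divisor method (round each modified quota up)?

Adams

Hamilton: Oakdale 4, Rivermont 11, Pinehurst 4, Claybrook 4, Stonebridge 7.
Adams: Oakdale 4, Rivermont 10, Pinehurst 4, Claybrook 5, Stonebridge 7.
Claybrook gets 4 under Hamilton and 5 under Adams.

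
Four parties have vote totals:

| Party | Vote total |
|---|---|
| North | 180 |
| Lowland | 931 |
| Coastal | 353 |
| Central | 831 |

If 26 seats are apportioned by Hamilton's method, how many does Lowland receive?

11

The standard divisor is 2295/26 ≈ 88.269.
Standard quotas: North 2.039, Lowland 10.547, Coastal 3.999, Central 9.414.
Lower quotas: North 2, Lowland 10, Coastal 3, Central 9 (sum 24, leaving 2 seats).
Remainders in descending order: Coastal 0.999, Lowland 0.547, Central 0.414, North 0.039.
Largest remainders: Coastal, Lowland receive the extra seats.
Lowland receives 11.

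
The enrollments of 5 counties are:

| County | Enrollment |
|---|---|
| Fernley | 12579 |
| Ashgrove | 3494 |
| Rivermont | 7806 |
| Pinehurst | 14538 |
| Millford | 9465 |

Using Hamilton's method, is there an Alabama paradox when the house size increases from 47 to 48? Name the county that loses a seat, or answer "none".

Ashgrove

At 47 seats: Fernley 12, Ashgrove 4, Rivermont 8, Pinehurst 14, Millford 9.
At 48 seats: Fernley 13, Ashgrove 3, Rivermont 8, Pinehurst 15, Millford 9.
Ashgrove drops from 4 to 3.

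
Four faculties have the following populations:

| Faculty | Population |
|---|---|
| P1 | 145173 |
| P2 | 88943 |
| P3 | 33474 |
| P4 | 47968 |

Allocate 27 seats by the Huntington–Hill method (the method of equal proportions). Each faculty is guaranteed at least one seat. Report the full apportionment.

P1 12; P2 8; P3 3; P4 4

With divisor 11754: modified quotas P1 12.351, P2 7.567, P3 2.848, P4 4.081.
Geometric-mean thresholds: P1 √(12·13)=12.490, P2 √(7·8)=7.483, P3 √(2·3)=2.449, P4 √(4·5)=4.472.
Each quota rounded against its threshold gives P1 12, P2 8, P3 3, P4 4 (total 27).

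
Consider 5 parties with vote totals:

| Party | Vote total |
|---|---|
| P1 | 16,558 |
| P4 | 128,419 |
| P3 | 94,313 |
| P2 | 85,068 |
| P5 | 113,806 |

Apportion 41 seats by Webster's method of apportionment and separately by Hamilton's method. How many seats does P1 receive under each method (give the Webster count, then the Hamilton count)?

2 and 1

Webster: P1 2, P4 12, P3 9, P2 8, P5 10.
Hamilton: P1 1, P4 12, P3 9, P2 8, P5 11.
P1 gets 2 under Webster and 1 under Hamilton.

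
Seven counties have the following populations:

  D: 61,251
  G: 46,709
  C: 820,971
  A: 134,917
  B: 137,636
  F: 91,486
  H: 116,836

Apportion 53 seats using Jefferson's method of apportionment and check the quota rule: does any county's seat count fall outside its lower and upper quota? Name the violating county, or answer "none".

C

Standard quotas: D 2.303, G 1.756, C 30.863, A 5.072, B 5.174, F 3.439, H 4.392.
Jefferson allocation: D 2, G 1, C 33, A 5, B 5, F 3, H 4.
C has quota 30.863 (lower 30, upper 31) but receives 33 — outside the quota interval.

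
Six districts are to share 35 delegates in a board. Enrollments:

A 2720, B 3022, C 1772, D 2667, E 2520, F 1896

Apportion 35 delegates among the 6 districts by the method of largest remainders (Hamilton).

Total 14597; standard divisor 14597/35 ≈ 417.057.
Standard quotas: A 6.522, B 7.246, C 4.249, D 6.395, E 6.042, F 4.546.
Lower quotas: A 6, B 7, C 4, D 6, E 6, F 4 (sum 33, leaving 2 seats).
Remainders in descending order: F 0.546, A 0.522, D 0.395, C 0.249, B 0.246, E 0.042.
Largest remainders: F, A receive the extra seats.

A: 7, B: 7, C: 4, D: 6, E: 6, F: 5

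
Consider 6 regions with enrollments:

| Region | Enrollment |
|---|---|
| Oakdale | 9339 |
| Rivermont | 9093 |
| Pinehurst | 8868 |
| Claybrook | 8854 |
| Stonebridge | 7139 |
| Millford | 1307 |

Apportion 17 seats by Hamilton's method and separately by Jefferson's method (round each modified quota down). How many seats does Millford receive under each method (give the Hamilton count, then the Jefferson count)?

Hamilton: Oakdale 4, Rivermont 3, Pinehurst 3, Claybrook 3, Stonebridge 3, Millford 1.
Jefferson: Oakdale 4, Rivermont 4, Pinehurst 3, Claybrook 3, Stonebridge 3, Millford 0.
Millford gets 1 under Hamilton and 0 under Jefferson.

1 and 0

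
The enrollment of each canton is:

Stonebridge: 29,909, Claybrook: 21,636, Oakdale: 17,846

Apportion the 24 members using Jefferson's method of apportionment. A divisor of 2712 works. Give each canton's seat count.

Stonebridge=11, Claybrook=7, Oakdale=6

With modified divisor 2712: modified quotas Stonebridge 11.028, Claybrook 7.978, Oakdale 6.580.
Rounding down: Stonebridge 11, Claybrook 7, Oakdale 6 (total 24).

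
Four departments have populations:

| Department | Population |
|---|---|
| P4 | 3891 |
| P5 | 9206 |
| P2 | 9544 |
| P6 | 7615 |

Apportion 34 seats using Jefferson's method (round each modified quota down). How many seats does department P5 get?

Standard divisor 30256/34 ≈ 889.882; standard quotas: P4 4.372, P5 10.345, P2 10.725, P6 8.557.
Rounding down gives 4, 10, 10, 8 = 32 seats, so the divisor must be adjusted.
With modified divisor 840: modified quotas P4 4.632, P5 10.960, P2 11.362, P6 9.065.
Rounding down: P4 4, P5 10, P2 11, P6 9 (total 34).
P5 receives 10.

10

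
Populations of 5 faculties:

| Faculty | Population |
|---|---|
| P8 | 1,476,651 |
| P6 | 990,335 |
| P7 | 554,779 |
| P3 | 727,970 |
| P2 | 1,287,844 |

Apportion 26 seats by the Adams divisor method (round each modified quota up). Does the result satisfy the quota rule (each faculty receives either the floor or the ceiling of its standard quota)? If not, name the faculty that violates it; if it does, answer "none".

none

Standard quotas: P8 7.621, P6 5.111, P7 2.863, P3 3.757, P2 6.647.
Adams allocation: P8 7, P6 5, P7 3, P3 4, P2 7.
Every allocation lies between the lower and upper quota.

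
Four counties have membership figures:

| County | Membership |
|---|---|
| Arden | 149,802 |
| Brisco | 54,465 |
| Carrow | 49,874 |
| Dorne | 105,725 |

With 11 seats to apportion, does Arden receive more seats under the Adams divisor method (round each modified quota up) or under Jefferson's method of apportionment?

Jefferson

Adams: Arden 4, Brisco 2, Carrow 2, Dorne 3.
Jefferson: Arden 5, Brisco 2, Carrow 1, Dorne 3.
Arden gets 4 under Adams and 5 under Jefferson.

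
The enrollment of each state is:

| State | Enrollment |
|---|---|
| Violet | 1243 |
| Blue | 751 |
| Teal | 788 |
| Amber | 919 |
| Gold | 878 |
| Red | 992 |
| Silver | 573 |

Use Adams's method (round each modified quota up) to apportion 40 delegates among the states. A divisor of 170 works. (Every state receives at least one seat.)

Violet 8, Blue 5, Teal 5, Amber 6, Gold 6, Red 6, Silver 4

With modified divisor 170: modified quotas Violet 7.312, Blue 4.418, Teal 4.635, Amber 5.406, Gold 5.165, Red 5.835, Silver 3.371.
Rounding up: Violet 8, Blue 5, Teal 5, Amber 6, Gold 6, Red 6, Silver 4 (total 40).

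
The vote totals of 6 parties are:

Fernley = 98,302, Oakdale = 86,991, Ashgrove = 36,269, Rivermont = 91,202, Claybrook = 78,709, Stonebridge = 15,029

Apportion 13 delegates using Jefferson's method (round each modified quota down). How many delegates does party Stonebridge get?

Standard divisor 406502/13 ≈ 31269.385; standard quotas: Fernley 3.144, Oakdale 2.782, Ashgrove 1.160, Rivermont 2.917, Claybrook 2.517, Stonebridge 0.481.
Rounding down gives 3, 2, 1, 2, 2, 0 = 10 seats, so the divisor must be adjusted.
With modified divisor 25400: modified quotas Fernley 3.870, Oakdale 3.425, Ashgrove 1.428, Rivermont 3.591, Claybrook 3.099, Stonebridge 0.592.
Rounding down: Fernley 3, Oakdale 3, Ashgrove 1, Rivermont 3, Claybrook 3, Stonebridge 0 (total 13).
Stonebridge receives 0.

0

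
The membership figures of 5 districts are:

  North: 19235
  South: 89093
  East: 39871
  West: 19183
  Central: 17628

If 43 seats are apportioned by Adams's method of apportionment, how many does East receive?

Standard divisor 185010/43 ≈ 4302.558; standard quotas: North 4.471, South 20.707, East 9.267, West 4.459, Central 4.097.
Rounding up gives 5, 21, 10, 5, 5 = 46 seats, so the divisor must be adjusted.
With modified divisor 4600: modified quotas North 4.182, South 19.368, East 8.668, West 4.170, Central 3.832.
Rounding up: North 5, South 20, East 9, West 5, Central 4 (total 43).
East receives 9.

9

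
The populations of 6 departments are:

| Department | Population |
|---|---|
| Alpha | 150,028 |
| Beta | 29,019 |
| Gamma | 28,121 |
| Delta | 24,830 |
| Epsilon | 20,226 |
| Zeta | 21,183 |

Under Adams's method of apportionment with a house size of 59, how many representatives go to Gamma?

Standard divisor 273407/59 ≈ 4634.017; standard quotas: Alpha 32.375, Beta 6.262, Gamma 6.068, Delta 5.358, Epsilon 4.365, Zeta 4.571.
Rounding up gives 33, 7, 7, 6, 5, 5 = 63 seats, so the divisor must be adjusted.
With modified divisor 4900: modified quotas Alpha 30.618, Beta 5.922, Gamma 5.739, Delta 5.067, Epsilon 4.128, Zeta 4.323.
Rounding up: Alpha 31, Beta 6, Gamma 6, Delta 6, Epsilon 5, Zeta 5 (total 59).
Gamma receives 6.

6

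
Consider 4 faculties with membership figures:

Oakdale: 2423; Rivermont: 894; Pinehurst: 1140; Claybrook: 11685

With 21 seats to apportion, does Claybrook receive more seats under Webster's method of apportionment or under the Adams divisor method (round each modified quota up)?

Webster: Oakdale 3, Rivermont 1, Pinehurst 2, Claybrook 15.
Adams: Oakdale 3, Rivermont 2, Pinehurst 2, Claybrook 14.
Claybrook gets 15 under Webster and 14 under Adams.

Webster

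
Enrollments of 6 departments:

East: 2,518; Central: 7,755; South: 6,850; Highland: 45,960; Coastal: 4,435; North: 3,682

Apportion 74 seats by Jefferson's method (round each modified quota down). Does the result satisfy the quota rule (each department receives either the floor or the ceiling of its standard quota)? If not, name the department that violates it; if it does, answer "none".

Standard quotas: East 2.617, Central 8.060, South 7.119, Highland 47.767, Coastal 4.609, North 3.827.
Jefferson allocation: East 2, Central 8, South 7, Highland 49, Coastal 4, North 4.
Highland has quota 47.767 (lower 47, upper 48) but receives 49 — outside the quota interval.

Highland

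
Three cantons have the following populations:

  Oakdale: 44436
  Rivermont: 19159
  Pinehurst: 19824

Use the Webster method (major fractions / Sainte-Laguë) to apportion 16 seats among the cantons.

Oakdale: 8; Rivermont: 4; Pinehurst: 4

Standard divisor 83419/16 ≈ 5213.688; standard quotas: Oakdale 8.523, Rivermont 3.675, Pinehurst 3.802.
Rounding to the nearest integer gives 9, 4, 4 = 17 seats, so the divisor must be adjusted.
With modified divisor 5400: modified quotas Oakdale 8.229, Rivermont 3.548, Pinehurst 3.671.
Rounding to the nearest integer: Oakdale 8, Rivermont 4, Pinehurst 4 (total 16).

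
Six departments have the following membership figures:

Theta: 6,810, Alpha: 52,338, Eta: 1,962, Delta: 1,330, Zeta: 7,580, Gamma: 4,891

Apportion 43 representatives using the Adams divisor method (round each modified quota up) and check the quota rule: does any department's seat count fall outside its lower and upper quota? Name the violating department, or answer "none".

Alpha

Standard quotas: Theta 3.909, Alpha 30.043, Eta 1.126, Delta 0.763, Zeta 4.351, Gamma 2.808.
Adams allocation: Theta 4, Alpha 28, Eta 2, Delta 1, Zeta 5, Gamma 3.
Alpha has quota 30.043 (lower 30, upper 31) but receives 28 — outside the quota interval.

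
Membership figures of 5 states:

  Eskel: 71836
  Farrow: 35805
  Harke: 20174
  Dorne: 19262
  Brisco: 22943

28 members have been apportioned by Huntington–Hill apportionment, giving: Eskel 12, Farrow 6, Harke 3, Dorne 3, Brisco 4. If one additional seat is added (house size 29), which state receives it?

Harke

Priority for the next seat is population ÷ (√(s·(s+1))).
Priorities: Eskel 5751.483, Farrow 5524.831, Harke 5823.732, Dorne 5560.460, Brisco 5130.211.
Highest priority: Harke.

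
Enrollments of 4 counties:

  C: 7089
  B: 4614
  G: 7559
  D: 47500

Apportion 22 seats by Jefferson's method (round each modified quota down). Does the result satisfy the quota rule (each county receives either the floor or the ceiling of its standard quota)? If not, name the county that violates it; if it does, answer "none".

D

Standard quotas: C 2.336, B 1.520, G 2.491, D 15.653.
Jefferson allocation: C 2, B 1, G 2, D 17.
D has quota 15.653 (lower 15, upper 16) but receives 17 — outside the quota interval.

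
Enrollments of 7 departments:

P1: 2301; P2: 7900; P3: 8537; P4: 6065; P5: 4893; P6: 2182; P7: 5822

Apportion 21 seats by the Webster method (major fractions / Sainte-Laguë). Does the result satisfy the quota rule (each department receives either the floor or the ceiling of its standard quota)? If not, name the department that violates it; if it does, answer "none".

Standard quotas: P1 1.282, P2 4.401, P3 4.755, P4 3.378, P5 2.726, P6 1.215, P7 3.243.
Webster allocation: P1 1, P2 5, P3 5, P4 3, P5 3, P6 1, P7 3.
Every allocation lies between the lower and upper quota.

none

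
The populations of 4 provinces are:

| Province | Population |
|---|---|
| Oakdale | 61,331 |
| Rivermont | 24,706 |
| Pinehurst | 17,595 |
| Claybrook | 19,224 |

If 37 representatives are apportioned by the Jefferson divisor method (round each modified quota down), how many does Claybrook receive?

Standard divisor 122856/37 ≈ 3320.432; standard quotas: Oakdale 18.471, Rivermont 7.441, Pinehurst 5.299, Claybrook 5.790.
Rounding down gives 18, 7, 5, 5 = 35 seats, so the divisor must be adjusted.
With modified divisor 3100: modified quotas Oakdale 19.784, Rivermont 7.970, Pinehurst 5.676, Claybrook 6.201.
Rounding down: Oakdale 19, Rivermont 7, Pinehurst 5, Claybrook 6 (total 37).
Claybrook receives 6.

6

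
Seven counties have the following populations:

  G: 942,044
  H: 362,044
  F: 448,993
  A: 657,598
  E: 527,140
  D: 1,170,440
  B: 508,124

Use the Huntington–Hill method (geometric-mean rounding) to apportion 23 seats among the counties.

With divisor 209044: modified quotas G 4.506, H 1.732, F 2.148, A 3.146, E 2.522, D 5.599, B 2.431.
Geometric-mean thresholds: G √(4·5)=4.472, H √(1·2)=1.414, F √(2·3)=2.449, A √(3·4)=3.464, E √(2·3)=2.449, D √(5·6)=5.477, B √(2·3)=2.449.
Each quota rounded against its threshold gives G 5, H 2, F 2, A 3, E 3, D 6, B 2 (total 23).

G: 5, H: 2, F: 2, A: 3, E: 3, D: 6, B: 2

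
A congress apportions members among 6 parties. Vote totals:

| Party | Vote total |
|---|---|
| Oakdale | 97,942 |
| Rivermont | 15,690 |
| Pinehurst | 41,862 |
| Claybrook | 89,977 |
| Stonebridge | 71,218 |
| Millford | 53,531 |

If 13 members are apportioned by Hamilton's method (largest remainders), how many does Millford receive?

2

Total 370220; standard divisor 370220/13 ≈ 28478.462.
Standard quotas: Oakdale 3.4392, Rivermont 0.5509, Pinehurst 1.4700, Claybrook 3.1595, Stonebridge 2.5008, Millford 1.8797.
Lower quotas: Oakdale 3, Rivermont 0, Pinehurst 1, Claybrook 3, Stonebridge 2, Millford 1 (sum 10, leaving 3 seats).
Remainders in descending order: Millford 0.8797, Rivermont 0.5509, Stonebridge 0.5008, Pinehurst 0.4700, Oakdale 0.4392, Claybrook 0.1595.
Largest remainders: Millford, Rivermont, Stonebridge receive the extra seats.
Millford receives 2.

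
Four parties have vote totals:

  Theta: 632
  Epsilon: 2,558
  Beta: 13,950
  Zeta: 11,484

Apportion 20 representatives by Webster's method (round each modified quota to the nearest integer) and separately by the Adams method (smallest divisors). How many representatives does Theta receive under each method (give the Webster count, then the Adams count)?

0 and 1

Webster: Theta 0, Epsilon 2, Beta 10, Zeta 8.
Adams: Theta 1, Epsilon 2, Beta 9, Zeta 8.
Theta gets 0 under Webster and 1 under Adams.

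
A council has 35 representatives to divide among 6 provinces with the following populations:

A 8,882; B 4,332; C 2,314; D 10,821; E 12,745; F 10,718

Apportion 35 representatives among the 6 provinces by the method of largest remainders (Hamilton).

The standard divisor is 49812/35 ≈ 1423.2.
Standard quotas: A 6.2409, B 3.0438, C 1.6259, D 7.6033, E 8.9552, F 7.5309.
Lower quotas: A 6, B 3, C 1, D 7, E 8, F 7 (sum 32, leaving 3 seats).
Remainders in descending order: E 0.9552, C 0.6259, D 0.6033, F 0.5309, A 0.2409, B 0.0438.
The surplus seats go to E, C, D.

A=6, B=3, C=2, D=8, E=9, F=7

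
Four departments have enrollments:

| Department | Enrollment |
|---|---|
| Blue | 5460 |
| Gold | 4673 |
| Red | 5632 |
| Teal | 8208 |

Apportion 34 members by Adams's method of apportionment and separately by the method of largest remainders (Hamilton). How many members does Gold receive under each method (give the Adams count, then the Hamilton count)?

Adams: Blue 8, Gold 7, Red 8, Teal 11.
Hamilton: Blue 8, Gold 6, Red 8, Teal 12.
Gold gets 7 under Adams and 6 under Hamilton.

7 and 6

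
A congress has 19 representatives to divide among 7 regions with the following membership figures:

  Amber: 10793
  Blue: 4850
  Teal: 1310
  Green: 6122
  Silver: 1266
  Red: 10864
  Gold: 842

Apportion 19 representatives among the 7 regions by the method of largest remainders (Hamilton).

Amber 6, Blue 2, Teal 1, Green 3, Silver 1, Red 6, Gold 0

The standard divisor is 36047/19 ≈ 1897.211.
Standard quotas: Amber 5.6889, Blue 2.5564, Teal 0.6905, Green 3.2268, Silver 0.6673, Red 5.7263, Gold 0.4438.
Lower quotas: Amber 5, Blue 2, Teal 0, Green 3, Silver 0, Red 5, Gold 0 (sum 15, leaving 4 seats).
Remainders in descending order: Red 0.7263, Teal 0.6905, Amber 0.6889, Silver 0.6673, Blue 0.5564, Gold 0.4438, Green 0.2268.
The surplus seats go to Red, Teal, Amber, Silver.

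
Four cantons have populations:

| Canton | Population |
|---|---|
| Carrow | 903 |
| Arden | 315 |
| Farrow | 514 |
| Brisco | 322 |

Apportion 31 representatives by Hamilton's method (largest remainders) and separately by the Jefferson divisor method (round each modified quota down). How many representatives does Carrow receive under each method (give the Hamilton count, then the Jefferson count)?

Hamilton: Carrow 13, Arden 5, Farrow 8, Brisco 5.
Jefferson: Carrow 14, Arden 4, Farrow 8, Brisco 5.
Carrow gets 13 under Hamilton and 14 under Jefferson.

13 and 14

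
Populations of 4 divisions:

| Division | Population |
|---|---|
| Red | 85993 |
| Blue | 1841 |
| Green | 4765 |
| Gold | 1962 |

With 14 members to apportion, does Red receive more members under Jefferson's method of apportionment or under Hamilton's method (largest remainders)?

Jefferson: Red 14, Blue 0, Green 0, Gold 0.
Hamilton: Red 13, Blue 0, Green 1, Gold 0.
Red gets 14 under Jefferson and 13 under Hamilton.

Jefferson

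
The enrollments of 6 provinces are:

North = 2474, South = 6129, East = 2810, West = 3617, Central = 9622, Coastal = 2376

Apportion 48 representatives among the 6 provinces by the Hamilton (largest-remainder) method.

North=4, South=11, East=5, West=7, Central=17, Coastal=4

The standard divisor is 27028/48 ≈ 563.083.
Standard quotas: North 4.3937, South 10.8847, East 4.9904, West 6.4236, Central 17.0881, Coastal 4.2196.
Lower quotas: North 4, South 10, East 4, West 6, Central 17, Coastal 4 (sum 45, leaving 3 seats).
Remainders in descending order: East 0.9904, South 0.8847, West 0.4236, North 0.3937, Coastal 0.2196, Central 0.0881.
Largest remainders: East, South, West receive the extra seats.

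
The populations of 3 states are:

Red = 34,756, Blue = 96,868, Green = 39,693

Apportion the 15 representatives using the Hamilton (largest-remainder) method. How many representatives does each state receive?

Red=3, Blue=9, Green=3

The standard divisor is 171317/15 ≈ 11421.133.
Standard quotas: Red 3.0431, Blue 8.4815, Green 3.4754.
Lower quotas: Red 3, Blue 8, Green 3 (sum 14, leaving 1 seat).
Remainders in descending order: Blue 0.4815, Green 0.4754, Red 0.0431.
The surplus seat goes to Blue.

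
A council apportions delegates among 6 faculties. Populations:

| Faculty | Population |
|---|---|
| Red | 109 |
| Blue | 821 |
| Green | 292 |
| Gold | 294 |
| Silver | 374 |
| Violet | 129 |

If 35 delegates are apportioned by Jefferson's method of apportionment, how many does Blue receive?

15

Standard divisor 2019/35 ≈ 57.686; standard quotas: Red 1.890, Blue 14.232, Green 5.062, Gold 5.097, Silver 6.483, Violet 2.236.
Rounding down gives 1, 14, 5, 5, 6, 2 = 33 seats, so the divisor must be adjusted.
With modified divisor 53.96: modified quotas Red 2.020, Blue 15.215, Green 5.411, Gold 5.448, Silver 6.931, Violet 2.391.
Rounding down: Red 2, Blue 15, Green 5, Gold 5, Silver 6, Violet 2 (total 35).
Blue receives 15.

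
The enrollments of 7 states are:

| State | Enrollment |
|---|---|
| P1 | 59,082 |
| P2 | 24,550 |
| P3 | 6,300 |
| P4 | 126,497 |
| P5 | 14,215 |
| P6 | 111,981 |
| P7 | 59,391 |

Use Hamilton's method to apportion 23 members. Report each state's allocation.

P1 3, P2 2, P3 0, P4 7, P5 1, P6 7, P7 3

Standard divisor: 402016 ÷ 23 ≈ 17478.957.
Standard quotas: P1 3.3802, P2 1.4045, P3 0.3604, P4 7.2371, P5 0.8133, P6 6.4066, P7 3.3979.
Lower quotas: P1 3, P2 1, P3 0, P4 7, P5 0, P6 6, P7 3 (sum 20, leaving 3 seats).
Remainders in descending order: P5 0.8133, P6 0.4066, P2 0.4045, P7 0.3979, P1 0.3802, P3 0.3604, P4 0.2371.
The surplus seats go to P5, P6, P2.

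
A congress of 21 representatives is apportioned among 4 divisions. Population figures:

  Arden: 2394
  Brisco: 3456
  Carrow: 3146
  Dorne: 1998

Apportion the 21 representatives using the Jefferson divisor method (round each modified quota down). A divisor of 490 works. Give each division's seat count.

Arden=4; Brisco=7; Carrow=6; Dorne=4

With modified divisor 490: modified quotas Arden 4.886, Brisco 7.053, Carrow 6.420, Dorne 4.078.
Rounding down: Arden 4, Brisco 7, Carrow 6, Dorne 4 (total 21).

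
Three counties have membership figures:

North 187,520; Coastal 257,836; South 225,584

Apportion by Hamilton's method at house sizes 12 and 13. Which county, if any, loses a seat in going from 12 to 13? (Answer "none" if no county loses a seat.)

At 12 seats: North 3, Coastal 5, South 4.
At 13 seats: North 4, Coastal 5, South 4.
No county's allocation decreased.

none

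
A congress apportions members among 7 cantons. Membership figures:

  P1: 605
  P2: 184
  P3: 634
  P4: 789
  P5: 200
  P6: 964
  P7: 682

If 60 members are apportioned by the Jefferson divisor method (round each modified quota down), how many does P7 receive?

10

Standard divisor 4058/60 ≈ 67.633; standard quotas: P1 8.945, P2 2.721, P3 9.374, P4 11.666, P5 2.957, P6 14.253, P7 10.084.
Rounding down gives 8, 2, 9, 11, 2, 14, 10 = 56 seats, so the divisor must be adjusted.
With modified divisor 64: modified quotas P1 9.453, P2 2.875, P3 9.906, P4 12.328, P5 3.125, P6 15.062, P7 10.656.
Rounding down: P1 9, P2 2, P3 9, P4 12, P5 3, P6 15, P7 10 (total 60).
P7 receives 10.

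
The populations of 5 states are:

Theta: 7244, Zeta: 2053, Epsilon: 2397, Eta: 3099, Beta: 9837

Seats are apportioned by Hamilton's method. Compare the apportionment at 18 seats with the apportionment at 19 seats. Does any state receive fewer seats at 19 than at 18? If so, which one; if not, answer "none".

At 18 seats: Theta 5, Zeta 2, Epsilon 2, Eta 2, Beta 7.
At 19 seats: Theta 6, Zeta 1, Epsilon 2, Eta 2, Beta 8.
Zeta drops from 2 to 1.

Zeta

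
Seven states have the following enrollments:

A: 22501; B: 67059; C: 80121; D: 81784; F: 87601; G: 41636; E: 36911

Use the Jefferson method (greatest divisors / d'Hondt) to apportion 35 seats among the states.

A=2; B=6; C=7; D=7; F=7; G=3; E=3

Standard divisor 417613/35 ≈ 11931.8; standard quotas: A 1.886, B 5.620, C 6.715, D 6.854, F 7.342, G 3.489, E 3.093.
Rounding down gives 1, 5, 6, 6, 7, 3, 3 = 31 seats, so the divisor must be adjusted.
With modified divisor 11100: modified quotas A 2.027, B 6.041, C 7.218, D 7.368, F 7.892, G 3.751, E 3.325.
Rounding down: A 2, B 6, C 7, D 7, F 7, G 3, E 3 (total 35).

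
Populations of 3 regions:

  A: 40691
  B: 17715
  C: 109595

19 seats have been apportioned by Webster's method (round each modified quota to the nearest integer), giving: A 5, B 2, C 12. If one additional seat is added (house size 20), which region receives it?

Priority for the next seat is population ÷ (current seats + 0.5).
Priorities: A 7398.364, B 7086.000, C 8767.600.
Highest priority: C.

C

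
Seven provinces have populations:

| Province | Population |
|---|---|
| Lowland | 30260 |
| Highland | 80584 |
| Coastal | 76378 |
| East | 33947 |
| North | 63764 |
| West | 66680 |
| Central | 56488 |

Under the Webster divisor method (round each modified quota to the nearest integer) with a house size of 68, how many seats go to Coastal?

Standard divisor 408101/68 ≈ 6001.485; standard quotas: Lowland 5.042, Highland 13.427, Coastal 12.727, East 5.656, North 10.625, West 11.111, Central 9.412.
Rounding to the nearest integer gives Lowland 5, Highland 13, Coastal 13, East 6, North 11, West 11, Central 9 — total 68, matching the house size, so no adjustment is needed.
Coastal receives 13.

13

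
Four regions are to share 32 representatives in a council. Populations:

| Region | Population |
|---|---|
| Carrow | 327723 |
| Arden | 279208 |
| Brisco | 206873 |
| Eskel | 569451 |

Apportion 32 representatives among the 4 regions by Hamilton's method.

Carrow 8, Arden 6, Brisco 5, Eskel 13

Standard divisor: 1383255 ÷ 32 ≈ 43226.719.
Standard quotas: Carrow 7.5815, Arden 6.4592, Brisco 4.7858, Eskel 13.1736.
Lower quotas: Carrow 7, Arden 6, Brisco 4, Eskel 13 (sum 30, leaving 2 seats).
Remainders in descending order: Brisco 0.7858, Carrow 0.5815, Arden 0.4592, Eskel 0.1736.
Largest remainders: Brisco, Carrow receive the extra seats.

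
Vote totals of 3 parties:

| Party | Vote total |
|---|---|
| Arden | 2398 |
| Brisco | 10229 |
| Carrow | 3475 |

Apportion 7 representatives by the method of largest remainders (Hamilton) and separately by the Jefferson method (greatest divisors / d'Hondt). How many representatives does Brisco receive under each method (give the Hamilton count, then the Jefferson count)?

Hamilton: Arden 1, Brisco 4, Carrow 2.
Jefferson: Arden 1, Brisco 5, Carrow 1.
Brisco gets 4 under Hamilton and 5 under Jefferson.

4 and 5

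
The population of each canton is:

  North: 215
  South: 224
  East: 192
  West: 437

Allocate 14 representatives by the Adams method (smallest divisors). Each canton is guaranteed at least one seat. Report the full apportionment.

North=3, South=3, East=3, West=5

Standard divisor 1068/14 ≈ 76.286; standard quotas: North 2.818, South 2.936, East 2.517, West 5.728.
Rounding up gives 3, 3, 3, 6 = 15 seats, so the divisor must be adjusted.
With modified divisor 90: modified quotas North 2.389, South 2.489, East 2.133, West 4.856.
Rounding up: North 3, South 3, East 3, West 5 (total 14).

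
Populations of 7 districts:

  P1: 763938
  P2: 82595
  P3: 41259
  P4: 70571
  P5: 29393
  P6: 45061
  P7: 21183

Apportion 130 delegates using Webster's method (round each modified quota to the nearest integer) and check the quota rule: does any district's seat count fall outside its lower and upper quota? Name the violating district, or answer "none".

P1

Standard quotas: P1 94.224, P2 10.187, P3 5.089, P4 8.704, P5 3.625, P6 5.558, P7 2.613.
Webster allocation: P1 93, P2 10, P3 5, P4 9, P5 4, P6 6, P7 3.
P1 has quota 94.224 (lower 94, upper 95) but receives 93 — outside the quota interval.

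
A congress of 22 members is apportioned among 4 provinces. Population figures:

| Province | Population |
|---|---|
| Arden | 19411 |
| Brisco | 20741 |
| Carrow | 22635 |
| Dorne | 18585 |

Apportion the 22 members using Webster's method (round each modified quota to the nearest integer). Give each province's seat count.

Standard divisor 81372/22 ≈ 3698.727; standard quotas: Arden 5.248, Brisco 5.608, Carrow 6.120, Dorne 5.025.
Rounding to the nearest integer gives Arden 5, Brisco 6, Carrow 6, Dorne 5 — total 22, matching the house size, so no adjustment is needed.

Arden 5, Brisco 6, Carrow 6, Dorne 5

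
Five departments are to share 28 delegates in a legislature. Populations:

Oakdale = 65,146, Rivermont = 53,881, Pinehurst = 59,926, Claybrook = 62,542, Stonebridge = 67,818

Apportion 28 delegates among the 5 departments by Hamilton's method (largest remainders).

Total 309313; standard divisor 309313/28 ≈ 11046.893.
Standard quotas: Oakdale 5.8972, Rivermont 4.8775, Pinehurst 5.4247, Claybrook 5.6615, Stonebridge 6.1391.
Lower quotas: Oakdale 5, Rivermont 4, Pinehurst 5, Claybrook 5, Stonebridge 6 (sum 25, leaving 3 seats).
Remainders in descending order: Oakdale 0.8972, Rivermont 0.8775, Claybrook 0.6615, Pinehurst 0.4247, Stonebridge 0.1391.
Largest remainders: Oakdale, Rivermont, Claybrook receive the extra seats.

Oakdale 6, Rivermont 5, Pinehurst 5, Claybrook 6, Stonebridge 6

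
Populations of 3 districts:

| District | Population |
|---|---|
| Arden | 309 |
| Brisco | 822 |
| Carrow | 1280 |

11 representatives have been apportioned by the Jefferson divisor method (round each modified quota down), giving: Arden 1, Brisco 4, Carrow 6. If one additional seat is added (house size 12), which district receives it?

Priority for the next seat is population ÷ (current seats + 1).
Priorities: Arden 154.500, Brisco 164.400, Carrow 182.857.
Highest priority: Carrow.

Carrow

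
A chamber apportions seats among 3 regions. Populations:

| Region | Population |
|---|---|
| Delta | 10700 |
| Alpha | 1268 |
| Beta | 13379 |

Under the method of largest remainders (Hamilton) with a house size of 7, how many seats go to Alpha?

0

The standard divisor is 25347/7 = 3621.
Standard quotas: Delta 2.9550, Alpha 0.3502, Beta 3.6948.
Lower quotas: Delta 2, Alpha 0, Beta 3 (sum 5, leaving 2 seats).
Remainders in descending order: Delta 0.9550, Beta 0.6948, Alpha 0.3502.
The surplus seats go to Delta, Beta.
Alpha receives 0.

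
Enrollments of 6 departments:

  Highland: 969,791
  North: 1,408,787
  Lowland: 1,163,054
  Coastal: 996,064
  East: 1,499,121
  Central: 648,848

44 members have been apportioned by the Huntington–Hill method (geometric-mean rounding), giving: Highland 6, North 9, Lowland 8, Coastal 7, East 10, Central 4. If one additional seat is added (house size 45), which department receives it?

Priority for the next seat is population ÷ (√(s·(s+1))).
Priorities: Highland 149642.000, North 148499.189, Lowland 137067.228, Coastal 133104.651, East 142935.579, Central 145086.824.
Highest priority: Highland.

Highland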